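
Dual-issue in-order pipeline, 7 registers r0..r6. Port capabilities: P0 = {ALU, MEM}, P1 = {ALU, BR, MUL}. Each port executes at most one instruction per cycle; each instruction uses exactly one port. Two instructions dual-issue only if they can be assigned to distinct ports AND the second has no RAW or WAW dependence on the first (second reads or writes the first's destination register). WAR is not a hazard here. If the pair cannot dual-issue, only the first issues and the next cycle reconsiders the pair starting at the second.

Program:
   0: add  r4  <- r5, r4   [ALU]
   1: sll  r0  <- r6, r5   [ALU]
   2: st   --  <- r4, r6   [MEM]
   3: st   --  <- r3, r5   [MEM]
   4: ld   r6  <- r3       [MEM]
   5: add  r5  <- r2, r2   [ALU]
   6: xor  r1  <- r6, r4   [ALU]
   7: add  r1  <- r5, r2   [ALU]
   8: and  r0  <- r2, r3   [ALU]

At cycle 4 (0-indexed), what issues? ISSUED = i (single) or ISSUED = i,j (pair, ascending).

t=0 i0,i1:add.ALU+sll.ALU ; pair
t=1 i2:st.MEM ; no-port MEM/MEM
t=2 i3:st.MEM ; no-port MEM/MEM
t=3 i4,i5:ld.MEM+add.ALU ; pair
t=4 i6:xor.ALU ; WAW r1
t=5 i7,i8:add.ALU+and.ALU ; pair

ISSUED = 6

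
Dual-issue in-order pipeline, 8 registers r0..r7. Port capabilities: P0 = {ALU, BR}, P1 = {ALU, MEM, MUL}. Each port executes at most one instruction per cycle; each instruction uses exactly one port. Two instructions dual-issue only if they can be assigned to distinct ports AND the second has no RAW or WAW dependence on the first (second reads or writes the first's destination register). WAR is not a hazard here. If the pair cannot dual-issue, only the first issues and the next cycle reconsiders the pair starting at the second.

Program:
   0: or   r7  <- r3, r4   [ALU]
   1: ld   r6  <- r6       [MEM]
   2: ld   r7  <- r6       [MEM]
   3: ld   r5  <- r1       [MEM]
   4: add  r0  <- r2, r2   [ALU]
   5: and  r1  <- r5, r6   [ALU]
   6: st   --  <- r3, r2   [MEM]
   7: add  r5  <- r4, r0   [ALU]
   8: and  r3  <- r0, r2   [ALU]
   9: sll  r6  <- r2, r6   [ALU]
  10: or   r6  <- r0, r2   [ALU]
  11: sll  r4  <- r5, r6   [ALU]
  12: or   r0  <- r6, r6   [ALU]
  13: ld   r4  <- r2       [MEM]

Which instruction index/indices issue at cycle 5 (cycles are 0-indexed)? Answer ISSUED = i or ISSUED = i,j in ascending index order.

ISSUED = 9

c0: i0/i1 or.ALU+ld.MEM  pair
c1: i2 ld.MEM  no-port MEM/MEM
c2: i3/i4 ld.MEM+add.ALU  pair
c3: i5/i6 and.ALU+st.MEM  pair
c4: i7/i8 add.ALU+and.ALU  pair
c5: i9 sll.ALU  WAW r6
c6: i10 or.ALU  RAW r6
c7: i11/i12 sll.ALU+or.ALU  pair
c8: i13 ld.MEM  tail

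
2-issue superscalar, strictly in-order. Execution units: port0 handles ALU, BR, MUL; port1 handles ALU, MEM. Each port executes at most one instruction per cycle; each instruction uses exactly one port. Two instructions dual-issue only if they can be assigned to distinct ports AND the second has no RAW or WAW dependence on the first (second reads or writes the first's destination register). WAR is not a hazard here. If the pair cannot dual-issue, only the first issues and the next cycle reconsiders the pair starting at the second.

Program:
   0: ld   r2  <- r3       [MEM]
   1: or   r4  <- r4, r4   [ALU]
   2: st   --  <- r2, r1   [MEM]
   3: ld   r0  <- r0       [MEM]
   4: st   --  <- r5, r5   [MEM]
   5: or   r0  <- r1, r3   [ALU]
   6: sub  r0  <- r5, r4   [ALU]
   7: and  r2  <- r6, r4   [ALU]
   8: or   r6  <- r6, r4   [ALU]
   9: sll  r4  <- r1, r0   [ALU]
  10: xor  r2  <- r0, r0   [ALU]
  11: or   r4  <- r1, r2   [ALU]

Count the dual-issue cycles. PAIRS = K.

PAIRS = 4

  cy0 -> i0,i1 (ld or) dual
  cy1 -> i2 (st) no-port MEM/MEM
  cy2 -> i3 (ld) no-port MEM/MEM
  cy3 -> i4,i5 (st or) dual
  cy4 -> i6,i7 (sub and) dual
  cy5 -> i8,i9 (or sll) dual
  cy6 -> i10 (xor) RAW r2
  cy7 -> i11 (or) tail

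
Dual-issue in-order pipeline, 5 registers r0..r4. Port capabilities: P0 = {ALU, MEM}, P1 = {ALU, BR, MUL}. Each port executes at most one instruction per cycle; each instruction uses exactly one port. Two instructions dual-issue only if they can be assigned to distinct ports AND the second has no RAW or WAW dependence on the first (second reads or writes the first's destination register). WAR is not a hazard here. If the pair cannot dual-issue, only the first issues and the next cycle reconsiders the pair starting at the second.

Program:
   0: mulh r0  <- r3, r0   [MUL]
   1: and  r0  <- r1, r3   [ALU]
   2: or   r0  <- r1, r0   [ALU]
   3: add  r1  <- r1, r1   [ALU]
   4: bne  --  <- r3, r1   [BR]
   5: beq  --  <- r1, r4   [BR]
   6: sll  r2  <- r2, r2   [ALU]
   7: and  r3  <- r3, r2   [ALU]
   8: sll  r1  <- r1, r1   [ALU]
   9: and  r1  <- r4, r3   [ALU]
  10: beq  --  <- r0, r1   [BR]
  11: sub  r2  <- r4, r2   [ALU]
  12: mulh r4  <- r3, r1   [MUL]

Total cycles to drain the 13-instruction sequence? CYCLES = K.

CYCLES = 9

[0] i0  mulh  -- WAW r0
[1] i1  and  -- RAW+WAW r0
[2] i2/i3  or+add  -- pair
[3] i4  bne  -- no-port BR/BR
[4] i5/i6  beq+sll  -- pair
[5] i7/i8  and+sll  -- pair
[6] i9  and  -- RAW r1
[7] i10/i11  beq+sub  -- pair
[8] i12  mulh  -- tail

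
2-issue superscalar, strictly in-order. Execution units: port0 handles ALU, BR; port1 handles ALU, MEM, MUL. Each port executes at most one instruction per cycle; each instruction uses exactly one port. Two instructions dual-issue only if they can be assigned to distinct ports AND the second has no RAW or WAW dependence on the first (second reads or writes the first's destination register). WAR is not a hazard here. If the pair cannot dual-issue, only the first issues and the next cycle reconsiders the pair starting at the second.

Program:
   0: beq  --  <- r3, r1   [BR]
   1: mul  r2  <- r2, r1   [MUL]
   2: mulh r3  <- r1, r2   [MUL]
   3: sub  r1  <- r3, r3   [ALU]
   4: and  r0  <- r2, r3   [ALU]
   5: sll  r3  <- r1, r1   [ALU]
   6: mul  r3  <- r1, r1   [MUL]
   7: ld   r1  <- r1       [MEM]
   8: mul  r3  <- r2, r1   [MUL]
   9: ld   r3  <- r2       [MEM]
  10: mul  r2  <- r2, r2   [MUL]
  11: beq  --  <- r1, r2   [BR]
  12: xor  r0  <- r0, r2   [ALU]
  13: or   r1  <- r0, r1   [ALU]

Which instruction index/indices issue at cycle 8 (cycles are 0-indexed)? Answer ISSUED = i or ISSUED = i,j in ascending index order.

t=0 i0,i1:beq/mul ; pair
t=1 i2:mulh ; RAW r3
t=2 i3,i4:sub/and ; pair
t=3 i5:sll ; WAW r3
t=4 i6:mul ; no-port MUL/MEM
t=5 i7:ld ; no-port MEM/MUL
t=6 i8:mul ; no-port MUL/MEM
t=7 i9:ld ; no-port MEM/MUL
t=8 i10:mul ; RAW r2
t=9 i11,i12:beq/xor ; pair
t=10 i13:or ; tail

ISSUED = 10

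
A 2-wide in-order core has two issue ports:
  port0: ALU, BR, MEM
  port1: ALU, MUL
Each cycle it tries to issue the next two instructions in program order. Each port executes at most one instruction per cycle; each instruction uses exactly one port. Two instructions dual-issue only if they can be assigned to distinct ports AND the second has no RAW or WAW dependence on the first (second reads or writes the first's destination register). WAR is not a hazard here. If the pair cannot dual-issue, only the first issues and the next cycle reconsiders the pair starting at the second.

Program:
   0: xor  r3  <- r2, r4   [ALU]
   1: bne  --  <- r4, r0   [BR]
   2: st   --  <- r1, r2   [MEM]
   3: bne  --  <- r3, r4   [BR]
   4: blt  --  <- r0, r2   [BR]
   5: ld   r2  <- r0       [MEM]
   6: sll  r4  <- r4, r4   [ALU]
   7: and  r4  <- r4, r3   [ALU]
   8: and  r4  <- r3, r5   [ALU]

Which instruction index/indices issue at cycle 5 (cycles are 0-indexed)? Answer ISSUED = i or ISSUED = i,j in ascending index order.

c0: i0+i1 xor;bne  dual
c1: i2 st  no-port MEM/BR
c2: i3 bne  no-port BR/BR
c3: i4 blt  no-port BR/MEM
c4: i5+i6 ld;sll  dual
c5: i7 and  WAW r4
c6: i8 and  tail

ISSUED = 7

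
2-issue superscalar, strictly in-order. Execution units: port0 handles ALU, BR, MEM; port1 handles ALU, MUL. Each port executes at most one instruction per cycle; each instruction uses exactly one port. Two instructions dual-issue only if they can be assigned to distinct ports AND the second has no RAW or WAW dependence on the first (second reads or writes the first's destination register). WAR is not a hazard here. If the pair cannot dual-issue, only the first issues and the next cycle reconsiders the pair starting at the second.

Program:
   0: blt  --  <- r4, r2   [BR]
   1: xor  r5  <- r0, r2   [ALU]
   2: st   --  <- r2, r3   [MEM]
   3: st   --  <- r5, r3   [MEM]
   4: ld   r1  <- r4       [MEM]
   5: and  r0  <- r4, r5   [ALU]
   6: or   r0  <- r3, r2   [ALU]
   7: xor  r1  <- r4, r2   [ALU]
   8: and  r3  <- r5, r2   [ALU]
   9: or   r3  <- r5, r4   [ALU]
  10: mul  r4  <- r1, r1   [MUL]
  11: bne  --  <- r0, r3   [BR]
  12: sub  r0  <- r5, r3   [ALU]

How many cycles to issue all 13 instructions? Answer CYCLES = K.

CYCLES = 8

c0: i0&i1 blt.BR/xor.ALU  pair
c1: i2 st.MEM  no-port MEM/MEM
c2: i3 st.MEM  no-port MEM/MEM
c3: i4&i5 ld.MEM/and.ALU  pair
c4: i6&i7 or.ALU/xor.ALU  pair
c5: i8 and.ALU  WAW r3
c6: i9&i10 or.ALU/mul.MUL  pair
c7: i11&i12 bne.BR/sub.ALU  pair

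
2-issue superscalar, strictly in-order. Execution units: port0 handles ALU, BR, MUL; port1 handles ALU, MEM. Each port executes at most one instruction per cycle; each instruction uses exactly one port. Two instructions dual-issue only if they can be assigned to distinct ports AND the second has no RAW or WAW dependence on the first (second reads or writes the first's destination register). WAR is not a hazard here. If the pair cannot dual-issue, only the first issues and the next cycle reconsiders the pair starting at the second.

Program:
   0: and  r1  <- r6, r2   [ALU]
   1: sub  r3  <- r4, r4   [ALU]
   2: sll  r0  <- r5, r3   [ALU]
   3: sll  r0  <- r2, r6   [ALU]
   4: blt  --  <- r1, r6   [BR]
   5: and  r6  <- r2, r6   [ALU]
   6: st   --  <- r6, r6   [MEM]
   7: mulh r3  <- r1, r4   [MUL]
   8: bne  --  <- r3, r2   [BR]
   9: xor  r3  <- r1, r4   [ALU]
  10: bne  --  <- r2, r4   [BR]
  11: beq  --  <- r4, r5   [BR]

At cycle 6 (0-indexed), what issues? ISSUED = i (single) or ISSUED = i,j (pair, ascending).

ISSUED = 10

0. and.ALU/sub.ALU @i0,i1  | dual
1. sll.ALU @i2  | WAW r0
2. sll.ALU/blt.BR @i3,i4  | dual
3. and.ALU @i5  | RAW r6
4. st.MEM/mulh.MUL @i6,i7  | dual
5. bne.BR/xor.ALU @i8,i9  | dual
6. bne.BR @i10  | no-port BR/BR
7. beq.BR @i11  | tail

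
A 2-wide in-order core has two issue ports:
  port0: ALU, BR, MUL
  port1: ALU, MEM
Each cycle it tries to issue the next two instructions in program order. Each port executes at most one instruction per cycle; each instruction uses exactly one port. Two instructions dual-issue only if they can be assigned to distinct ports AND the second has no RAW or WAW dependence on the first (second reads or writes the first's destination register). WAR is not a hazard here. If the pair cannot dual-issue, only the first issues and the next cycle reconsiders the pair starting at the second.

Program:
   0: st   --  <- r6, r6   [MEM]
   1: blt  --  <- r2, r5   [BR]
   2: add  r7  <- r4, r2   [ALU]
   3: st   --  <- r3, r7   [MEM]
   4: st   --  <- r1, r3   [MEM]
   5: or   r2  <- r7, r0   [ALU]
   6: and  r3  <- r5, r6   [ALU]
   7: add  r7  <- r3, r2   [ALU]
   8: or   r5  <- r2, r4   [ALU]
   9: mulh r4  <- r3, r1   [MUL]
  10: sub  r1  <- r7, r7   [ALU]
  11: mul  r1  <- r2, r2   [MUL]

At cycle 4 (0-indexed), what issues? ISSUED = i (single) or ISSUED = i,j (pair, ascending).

0. st.MEM/blt.BR @i0+i1  | dual
1. add.ALU @i2  | RAW r7
2. st.MEM @i3  | no-port MEM/MEM
3. st.MEM/or.ALU @i4+i5  | dual
4. and.ALU @i6  | RAW r3
5. add.ALU/or.ALU @i7+i8  | dual
6. mulh.MUL/sub.ALU @i9+i10  | dual
7. mul.MUL @i11  | tail

ISSUED = 6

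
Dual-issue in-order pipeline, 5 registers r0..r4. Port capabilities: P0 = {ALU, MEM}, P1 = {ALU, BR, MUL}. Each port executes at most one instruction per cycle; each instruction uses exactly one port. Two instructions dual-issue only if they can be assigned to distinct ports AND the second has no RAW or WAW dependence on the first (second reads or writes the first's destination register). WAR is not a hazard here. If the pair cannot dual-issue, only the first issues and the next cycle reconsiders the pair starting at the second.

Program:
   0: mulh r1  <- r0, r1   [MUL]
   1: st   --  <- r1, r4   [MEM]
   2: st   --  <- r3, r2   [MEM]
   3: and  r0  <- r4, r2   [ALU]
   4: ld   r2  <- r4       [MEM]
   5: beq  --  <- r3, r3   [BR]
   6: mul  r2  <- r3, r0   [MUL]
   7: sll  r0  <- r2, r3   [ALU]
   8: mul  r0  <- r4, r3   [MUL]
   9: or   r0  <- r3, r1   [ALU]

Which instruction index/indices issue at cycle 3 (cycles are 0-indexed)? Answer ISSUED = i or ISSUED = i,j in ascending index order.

#0 head=0: mulh.MUL i0 RAW r1
#1 head=1: st.MEM i1 no-port MEM/MEM
#2 head=2: st.MEM/and.ALU i2,i3 dual
#3 head=4: ld.MEM/beq.BR i4,i5 dual
#4 head=6: mul.MUL i6 RAW r2
#5 head=7: sll.ALU i7 WAW r0
#6 head=8: mul.MUL i8 WAW r0
#7 head=9: or.ALU i9 tail

ISSUED = 4,5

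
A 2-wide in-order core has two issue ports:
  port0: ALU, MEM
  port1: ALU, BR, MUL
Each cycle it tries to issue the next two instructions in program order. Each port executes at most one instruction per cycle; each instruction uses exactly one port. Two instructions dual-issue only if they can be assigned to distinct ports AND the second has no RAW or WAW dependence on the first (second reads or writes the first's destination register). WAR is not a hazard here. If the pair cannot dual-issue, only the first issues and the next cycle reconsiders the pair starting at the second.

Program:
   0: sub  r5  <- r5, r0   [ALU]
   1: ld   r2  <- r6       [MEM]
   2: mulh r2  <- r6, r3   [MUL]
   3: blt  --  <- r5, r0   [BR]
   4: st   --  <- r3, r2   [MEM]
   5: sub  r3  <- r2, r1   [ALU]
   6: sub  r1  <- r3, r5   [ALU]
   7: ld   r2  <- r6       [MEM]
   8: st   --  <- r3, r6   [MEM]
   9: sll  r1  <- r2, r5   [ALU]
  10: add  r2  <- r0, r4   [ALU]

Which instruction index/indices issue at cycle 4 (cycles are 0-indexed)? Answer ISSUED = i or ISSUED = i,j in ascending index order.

ISSUED = 6,7

0. sub+ld @i0/i1  | pair
1. mulh @i2  | no-port MUL/BR
2. blt+st @i3/i4  | pair
3. sub @i5  | RAW r3
4. sub+ld @i6/i7  | pair
5. st+sll @i8/i9  | pair
6. add @i10  | tail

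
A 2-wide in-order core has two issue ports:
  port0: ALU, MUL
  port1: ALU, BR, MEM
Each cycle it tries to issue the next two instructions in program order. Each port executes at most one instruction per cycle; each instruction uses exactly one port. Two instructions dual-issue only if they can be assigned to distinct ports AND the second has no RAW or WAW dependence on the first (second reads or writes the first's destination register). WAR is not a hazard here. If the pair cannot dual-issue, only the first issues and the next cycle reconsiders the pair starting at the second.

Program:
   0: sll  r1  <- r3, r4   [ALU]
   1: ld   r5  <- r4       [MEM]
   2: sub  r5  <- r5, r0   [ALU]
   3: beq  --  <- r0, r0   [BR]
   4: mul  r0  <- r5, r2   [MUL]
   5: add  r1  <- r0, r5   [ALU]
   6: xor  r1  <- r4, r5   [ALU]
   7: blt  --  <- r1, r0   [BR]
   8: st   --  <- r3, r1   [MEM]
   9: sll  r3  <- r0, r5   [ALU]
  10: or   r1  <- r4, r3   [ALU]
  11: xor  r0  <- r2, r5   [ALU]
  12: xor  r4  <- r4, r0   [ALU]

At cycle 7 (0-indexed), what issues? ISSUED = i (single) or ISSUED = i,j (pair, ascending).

[0] i0+i1  sll/ld  -- 2-wide
[1] i2+i3  sub/beq  -- 2-wide
[2] i4  mul  -- RAW r0
[3] i5  add  -- WAW r1
[4] i6  xor  -- RAW r1
[5] i7  blt  -- no-port BR/MEM
[6] i8+i9  st/sll  -- 2-wide
[7] i10+i11  or/xor  -- 2-wide
[8] i12  xor  -- tail

ISSUED = 10,11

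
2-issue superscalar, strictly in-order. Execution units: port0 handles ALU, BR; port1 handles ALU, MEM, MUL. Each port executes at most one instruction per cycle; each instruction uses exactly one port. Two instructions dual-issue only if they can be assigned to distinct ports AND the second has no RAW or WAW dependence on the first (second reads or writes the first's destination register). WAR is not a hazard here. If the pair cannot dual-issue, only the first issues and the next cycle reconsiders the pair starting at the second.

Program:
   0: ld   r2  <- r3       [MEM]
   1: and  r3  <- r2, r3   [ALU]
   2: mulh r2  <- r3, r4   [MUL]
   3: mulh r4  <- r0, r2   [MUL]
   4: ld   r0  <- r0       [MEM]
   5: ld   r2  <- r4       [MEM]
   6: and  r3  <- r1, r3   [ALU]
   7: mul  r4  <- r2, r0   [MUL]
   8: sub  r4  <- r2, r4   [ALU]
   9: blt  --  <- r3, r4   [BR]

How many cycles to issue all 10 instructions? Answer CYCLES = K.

[0] i0  ld.MEM  -- RAW r2
[1] i1  and.ALU  -- RAW r3
[2] i2  mulh.MUL  -- no-port MUL/MUL
[3] i3  mulh.MUL  -- no-port MUL/MEM
[4] i4  ld.MEM  -- no-port MEM/MEM
[5] i5&i6  ld.MEM+and.ALU  -- 2-wide
[6] i7  mul.MUL  -- RAW+WAW r4
[7] i8  sub.ALU  -- RAW r4
[8] i9  blt.BR  -- tail

CYCLES = 9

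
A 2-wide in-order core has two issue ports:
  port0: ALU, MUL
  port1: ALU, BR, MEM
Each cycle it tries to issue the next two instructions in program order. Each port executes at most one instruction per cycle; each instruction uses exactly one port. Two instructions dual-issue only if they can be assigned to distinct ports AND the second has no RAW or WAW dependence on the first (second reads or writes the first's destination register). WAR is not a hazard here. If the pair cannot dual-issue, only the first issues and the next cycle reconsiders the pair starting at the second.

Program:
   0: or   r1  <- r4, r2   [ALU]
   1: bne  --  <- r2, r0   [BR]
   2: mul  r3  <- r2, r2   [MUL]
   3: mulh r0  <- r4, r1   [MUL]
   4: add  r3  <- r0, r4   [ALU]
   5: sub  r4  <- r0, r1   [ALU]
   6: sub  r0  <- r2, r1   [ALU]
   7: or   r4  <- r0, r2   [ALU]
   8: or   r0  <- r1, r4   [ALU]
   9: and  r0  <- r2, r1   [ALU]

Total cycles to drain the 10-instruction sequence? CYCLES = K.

[0] i0&i1  or;bne  -- pair
[1] i2  mul  -- no-port MUL/MUL
[2] i3  mulh  -- RAW r0
[3] i4&i5  add;sub  -- pair
[4] i6  sub  -- RAW r0
[5] i7  or  -- RAW r4
[6] i8  or  -- WAW r0
[7] i9  and  -- tail

CYCLES = 8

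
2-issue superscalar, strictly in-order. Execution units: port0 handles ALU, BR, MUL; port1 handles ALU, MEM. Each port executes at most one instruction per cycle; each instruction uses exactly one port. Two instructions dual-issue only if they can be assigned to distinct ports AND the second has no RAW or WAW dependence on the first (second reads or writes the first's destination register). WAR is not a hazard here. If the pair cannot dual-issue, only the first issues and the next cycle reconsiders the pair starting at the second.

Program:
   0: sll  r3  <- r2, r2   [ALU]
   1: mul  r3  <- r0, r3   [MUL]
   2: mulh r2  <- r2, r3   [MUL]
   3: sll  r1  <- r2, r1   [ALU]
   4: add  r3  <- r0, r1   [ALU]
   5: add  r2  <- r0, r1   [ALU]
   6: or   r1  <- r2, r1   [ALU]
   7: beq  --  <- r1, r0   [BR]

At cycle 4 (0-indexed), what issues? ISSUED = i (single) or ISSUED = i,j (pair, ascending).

t=0 i0:sll.ALU ; RAW+WAW r3
t=1 i1:mul.MUL ; no-port MUL/MUL
t=2 i2:mulh.MUL ; RAW r2
t=3 i3:sll.ALU ; RAW r1
t=4 i4&i5:add.ALU+add.ALU ; dual
t=5 i6:or.ALU ; RAW r1
t=6 i7:beq.BR ; tail

ISSUED = 4,5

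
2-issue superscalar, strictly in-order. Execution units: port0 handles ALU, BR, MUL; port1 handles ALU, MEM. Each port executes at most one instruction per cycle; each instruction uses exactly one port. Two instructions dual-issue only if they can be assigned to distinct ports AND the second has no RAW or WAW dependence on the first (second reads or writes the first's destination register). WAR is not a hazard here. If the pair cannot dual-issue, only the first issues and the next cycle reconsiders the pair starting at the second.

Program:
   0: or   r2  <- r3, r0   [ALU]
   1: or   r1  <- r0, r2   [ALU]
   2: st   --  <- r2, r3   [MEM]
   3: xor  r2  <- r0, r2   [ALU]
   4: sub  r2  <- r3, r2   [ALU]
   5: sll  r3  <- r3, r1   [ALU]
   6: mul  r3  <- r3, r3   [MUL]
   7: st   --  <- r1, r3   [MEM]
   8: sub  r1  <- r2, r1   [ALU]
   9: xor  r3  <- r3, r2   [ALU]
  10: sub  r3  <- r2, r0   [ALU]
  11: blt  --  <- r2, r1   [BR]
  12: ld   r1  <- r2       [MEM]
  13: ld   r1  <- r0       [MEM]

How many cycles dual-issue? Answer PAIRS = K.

PAIRS = 4

0. or @i0  | RAW r2
1. or/st @i1&i2  | pair
2. xor @i3  | RAW+WAW r2
3. sub/sll @i4&i5  | pair
4. mul @i6  | RAW r3
5. st/sub @i7&i8  | pair
6. xor @i9  | WAW r3
7. sub/blt @i10&i11  | pair
8. ld @i12  | no-port MEM/MEM
9. ld @i13  | tail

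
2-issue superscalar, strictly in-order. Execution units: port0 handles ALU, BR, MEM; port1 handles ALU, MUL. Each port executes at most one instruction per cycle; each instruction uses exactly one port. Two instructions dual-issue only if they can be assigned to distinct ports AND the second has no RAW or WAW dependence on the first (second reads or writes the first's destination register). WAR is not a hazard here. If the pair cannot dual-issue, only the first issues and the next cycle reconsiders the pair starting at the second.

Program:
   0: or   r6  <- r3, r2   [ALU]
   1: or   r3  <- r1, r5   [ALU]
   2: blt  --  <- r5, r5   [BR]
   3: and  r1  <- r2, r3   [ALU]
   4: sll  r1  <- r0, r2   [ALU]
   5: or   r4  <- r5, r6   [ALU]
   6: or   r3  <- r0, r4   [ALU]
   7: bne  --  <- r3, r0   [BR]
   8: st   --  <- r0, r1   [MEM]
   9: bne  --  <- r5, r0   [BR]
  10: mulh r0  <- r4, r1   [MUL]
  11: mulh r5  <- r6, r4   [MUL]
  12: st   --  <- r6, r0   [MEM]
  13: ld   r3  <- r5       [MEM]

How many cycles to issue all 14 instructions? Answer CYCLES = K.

CYCLES = 9

0. or.ALU or.ALU @i0/i1  | 2-wide
1. blt.BR and.ALU @i2/i3  | 2-wide
2. sll.ALU or.ALU @i4/i5  | 2-wide
3. or.ALU @i6  | RAW r3
4. bne.BR @i7  | no-port BR/MEM
5. st.MEM @i8  | no-port MEM/BR
6. bne.BR mulh.MUL @i9/i10  | 2-wide
7. mulh.MUL st.MEM @i11/i12  | 2-wide
8. ld.MEM @i13  | tail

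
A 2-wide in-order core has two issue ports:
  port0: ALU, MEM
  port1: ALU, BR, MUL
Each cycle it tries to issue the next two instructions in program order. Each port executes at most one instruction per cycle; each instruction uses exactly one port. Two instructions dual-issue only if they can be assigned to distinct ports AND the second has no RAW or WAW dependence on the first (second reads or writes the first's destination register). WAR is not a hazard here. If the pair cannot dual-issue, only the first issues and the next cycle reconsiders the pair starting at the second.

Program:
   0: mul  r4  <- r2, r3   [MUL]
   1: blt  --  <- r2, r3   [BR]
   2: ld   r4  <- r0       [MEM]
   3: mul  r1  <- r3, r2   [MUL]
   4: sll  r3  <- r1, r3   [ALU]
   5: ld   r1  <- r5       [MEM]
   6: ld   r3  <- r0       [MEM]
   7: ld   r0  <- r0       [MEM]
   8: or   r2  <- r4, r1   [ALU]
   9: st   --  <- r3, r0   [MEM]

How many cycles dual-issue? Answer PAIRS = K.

PAIRS = 3

[0] i0  mul  -- no-port MUL/BR
[1] i1,i2  blt/ld  -- 2-wide
[2] i3  mul  -- RAW r1
[3] i4,i5  sll/ld  -- 2-wide
[4] i6  ld  -- no-port MEM/MEM
[5] i7,i8  ld/or  -- 2-wide
[6] i9  st  -- tail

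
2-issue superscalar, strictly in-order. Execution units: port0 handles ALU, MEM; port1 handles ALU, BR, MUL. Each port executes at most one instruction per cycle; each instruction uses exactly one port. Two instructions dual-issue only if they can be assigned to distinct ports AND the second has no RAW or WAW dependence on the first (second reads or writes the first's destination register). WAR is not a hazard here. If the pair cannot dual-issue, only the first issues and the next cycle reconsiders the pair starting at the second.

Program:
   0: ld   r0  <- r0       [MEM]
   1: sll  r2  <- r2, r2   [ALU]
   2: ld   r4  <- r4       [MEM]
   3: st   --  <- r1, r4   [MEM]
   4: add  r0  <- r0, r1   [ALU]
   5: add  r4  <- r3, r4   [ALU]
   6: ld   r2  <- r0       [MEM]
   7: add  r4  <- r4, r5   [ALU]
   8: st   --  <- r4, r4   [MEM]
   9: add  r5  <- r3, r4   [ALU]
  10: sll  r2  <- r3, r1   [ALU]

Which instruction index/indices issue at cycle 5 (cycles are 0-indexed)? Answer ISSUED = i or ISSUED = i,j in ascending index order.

ISSUED = 8,9

  cy0 -> i0+i1 (ld;sll) dual
  cy1 -> i2 (ld) no-port MEM/MEM
  cy2 -> i3+i4 (st;add) dual
  cy3 -> i5+i6 (add;ld) dual
  cy4 -> i7 (add) RAW r4
  cy5 -> i8+i9 (st;add) dual
  cy6 -> i10 (sll) tail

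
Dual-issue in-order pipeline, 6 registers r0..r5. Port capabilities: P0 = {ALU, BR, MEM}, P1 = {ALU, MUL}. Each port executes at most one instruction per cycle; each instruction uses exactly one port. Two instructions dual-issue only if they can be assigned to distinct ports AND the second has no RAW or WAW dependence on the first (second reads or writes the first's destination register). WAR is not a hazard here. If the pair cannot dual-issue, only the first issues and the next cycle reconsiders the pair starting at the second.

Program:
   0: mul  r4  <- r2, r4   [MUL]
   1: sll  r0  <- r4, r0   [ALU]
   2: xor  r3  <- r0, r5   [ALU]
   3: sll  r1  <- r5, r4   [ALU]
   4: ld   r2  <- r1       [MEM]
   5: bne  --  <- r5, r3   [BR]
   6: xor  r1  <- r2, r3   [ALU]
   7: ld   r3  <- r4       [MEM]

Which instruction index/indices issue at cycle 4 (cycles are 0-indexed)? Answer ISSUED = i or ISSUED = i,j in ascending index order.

ISSUED = 5,6

0. mul @i0  | RAW r4
1. sll @i1  | RAW r0
2. xor;sll @i2,i3  | 2-wide
3. ld @i4  | no-port MEM/BR
4. bne;xor @i5,i6  | 2-wide
5. ld @i7  | tail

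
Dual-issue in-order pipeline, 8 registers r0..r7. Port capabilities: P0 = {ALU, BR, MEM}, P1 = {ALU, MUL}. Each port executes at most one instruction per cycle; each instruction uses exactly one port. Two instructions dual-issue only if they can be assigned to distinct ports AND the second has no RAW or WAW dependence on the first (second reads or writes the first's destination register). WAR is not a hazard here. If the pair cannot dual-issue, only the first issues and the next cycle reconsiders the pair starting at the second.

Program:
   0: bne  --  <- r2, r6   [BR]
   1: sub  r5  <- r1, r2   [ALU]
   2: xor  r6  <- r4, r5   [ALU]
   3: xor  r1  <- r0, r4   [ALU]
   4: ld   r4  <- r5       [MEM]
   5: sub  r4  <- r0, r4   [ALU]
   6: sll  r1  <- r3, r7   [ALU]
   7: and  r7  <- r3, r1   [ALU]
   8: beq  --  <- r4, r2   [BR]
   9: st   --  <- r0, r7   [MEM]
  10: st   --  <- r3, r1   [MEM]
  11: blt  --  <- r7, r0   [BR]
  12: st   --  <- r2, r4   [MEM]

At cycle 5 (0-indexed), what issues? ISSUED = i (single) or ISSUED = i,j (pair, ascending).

ISSUED = 9

  cy0 -> i0+i1 (bne/sub) dual
  cy1 -> i2+i3 (xor/xor) dual
  cy2 -> i4 (ld) RAW+WAW r4
  cy3 -> i5+i6 (sub/sll) dual
  cy4 -> i7+i8 (and/beq) dual
  cy5 -> i9 (st) no-port MEM/MEM
  cy6 -> i10 (st) no-port MEM/BR
  cy7 -> i11 (blt) no-port BR/MEM
  cy8 -> i12 (st) tail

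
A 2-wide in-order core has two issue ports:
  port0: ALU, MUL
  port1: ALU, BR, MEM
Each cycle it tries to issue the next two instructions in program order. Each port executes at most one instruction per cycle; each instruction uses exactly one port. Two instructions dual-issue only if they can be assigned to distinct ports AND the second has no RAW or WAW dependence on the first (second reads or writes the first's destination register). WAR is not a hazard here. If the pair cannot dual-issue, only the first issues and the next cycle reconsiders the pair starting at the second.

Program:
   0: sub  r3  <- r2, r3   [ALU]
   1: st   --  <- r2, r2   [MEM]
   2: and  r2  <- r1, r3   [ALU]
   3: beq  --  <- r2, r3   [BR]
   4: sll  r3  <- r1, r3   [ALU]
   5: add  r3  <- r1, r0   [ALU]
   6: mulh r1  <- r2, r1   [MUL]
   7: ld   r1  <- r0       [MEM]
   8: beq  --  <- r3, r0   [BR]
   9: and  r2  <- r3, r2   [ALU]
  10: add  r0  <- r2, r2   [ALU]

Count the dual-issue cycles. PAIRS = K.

[0] i0,i1  sub.ALU/st.MEM  -- 2-wide
[1] i2  and.ALU  -- RAW r2
[2] i3,i4  beq.BR/sll.ALU  -- 2-wide
[3] i5,i6  add.ALU/mulh.MUL  -- 2-wide
[4] i7  ld.MEM  -- no-port MEM/BR
[5] i8,i9  beq.BR/and.ALU  -- 2-wide
[6] i10  add.ALU  -- tail

PAIRS = 4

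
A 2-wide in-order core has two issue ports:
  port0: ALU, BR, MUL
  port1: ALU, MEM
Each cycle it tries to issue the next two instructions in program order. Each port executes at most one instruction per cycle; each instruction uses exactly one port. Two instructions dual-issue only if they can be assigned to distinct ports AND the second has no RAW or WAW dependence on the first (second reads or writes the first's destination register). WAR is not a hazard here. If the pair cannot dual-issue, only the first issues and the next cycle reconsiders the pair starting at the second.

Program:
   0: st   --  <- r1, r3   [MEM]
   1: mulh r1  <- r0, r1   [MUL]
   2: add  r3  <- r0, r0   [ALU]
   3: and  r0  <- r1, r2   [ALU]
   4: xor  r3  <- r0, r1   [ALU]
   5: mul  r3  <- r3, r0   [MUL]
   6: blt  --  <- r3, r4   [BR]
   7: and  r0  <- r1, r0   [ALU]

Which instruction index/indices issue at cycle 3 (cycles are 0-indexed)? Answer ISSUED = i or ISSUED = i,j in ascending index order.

c0: i0&i1 st/mulh  dual
c1: i2&i3 add/and  dual
c2: i4 xor  RAW+WAW r3
c3: i5 mul  no-port MUL/BR
c4: i6&i7 blt/and  dual

ISSUED = 5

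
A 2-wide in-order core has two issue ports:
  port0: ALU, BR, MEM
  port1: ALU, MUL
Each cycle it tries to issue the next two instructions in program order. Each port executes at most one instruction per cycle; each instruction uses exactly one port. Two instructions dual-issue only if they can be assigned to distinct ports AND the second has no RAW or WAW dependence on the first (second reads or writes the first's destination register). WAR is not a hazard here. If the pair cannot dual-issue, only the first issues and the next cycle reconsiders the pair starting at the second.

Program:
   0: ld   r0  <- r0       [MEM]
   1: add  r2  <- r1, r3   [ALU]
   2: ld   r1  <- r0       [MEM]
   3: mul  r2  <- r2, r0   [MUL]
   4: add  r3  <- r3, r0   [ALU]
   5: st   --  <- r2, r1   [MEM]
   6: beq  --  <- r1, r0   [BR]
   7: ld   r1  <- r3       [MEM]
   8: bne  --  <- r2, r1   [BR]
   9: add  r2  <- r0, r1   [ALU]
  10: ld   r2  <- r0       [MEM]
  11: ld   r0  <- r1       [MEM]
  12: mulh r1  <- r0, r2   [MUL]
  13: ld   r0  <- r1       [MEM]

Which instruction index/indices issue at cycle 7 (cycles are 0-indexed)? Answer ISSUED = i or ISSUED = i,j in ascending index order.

0. ld.MEM;add.ALU @i0,i1  | 2-wide
1. ld.MEM;mul.MUL @i2,i3  | 2-wide
2. add.ALU;st.MEM @i4,i5  | 2-wide
3. beq.BR @i6  | no-port BR/MEM
4. ld.MEM @i7  | no-port MEM/BR
5. bne.BR;add.ALU @i8,i9  | 2-wide
6. ld.MEM @i10  | no-port MEM/MEM
7. ld.MEM @i11  | RAW r0
8. mulh.MUL @i12  | RAW r1
9. ld.MEM @i13  | tail

ISSUED = 11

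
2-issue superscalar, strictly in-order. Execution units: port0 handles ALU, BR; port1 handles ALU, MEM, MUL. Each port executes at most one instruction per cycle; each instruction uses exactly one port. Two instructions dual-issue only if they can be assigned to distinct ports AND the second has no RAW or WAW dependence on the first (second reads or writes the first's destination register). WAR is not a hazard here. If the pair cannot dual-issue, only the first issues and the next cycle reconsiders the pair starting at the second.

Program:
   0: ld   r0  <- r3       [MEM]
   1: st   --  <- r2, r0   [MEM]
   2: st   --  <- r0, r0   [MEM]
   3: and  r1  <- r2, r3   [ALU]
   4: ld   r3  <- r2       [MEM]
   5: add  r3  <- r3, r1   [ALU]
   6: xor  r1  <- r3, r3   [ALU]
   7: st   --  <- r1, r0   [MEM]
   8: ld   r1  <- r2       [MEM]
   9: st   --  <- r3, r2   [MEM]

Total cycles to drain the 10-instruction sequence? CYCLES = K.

CYCLES = 9

[0] i0  ld  -- no-port MEM/MEM
[1] i1  st  -- no-port MEM/MEM
[2] i2+i3  st and  -- 2-wide
[3] i4  ld  -- RAW+WAW r3
[4] i5  add  -- RAW r3
[5] i6  xor  -- RAW r1
[6] i7  st  -- no-port MEM/MEM
[7] i8  ld  -- no-port MEM/MEM
[8] i9  st  -- tail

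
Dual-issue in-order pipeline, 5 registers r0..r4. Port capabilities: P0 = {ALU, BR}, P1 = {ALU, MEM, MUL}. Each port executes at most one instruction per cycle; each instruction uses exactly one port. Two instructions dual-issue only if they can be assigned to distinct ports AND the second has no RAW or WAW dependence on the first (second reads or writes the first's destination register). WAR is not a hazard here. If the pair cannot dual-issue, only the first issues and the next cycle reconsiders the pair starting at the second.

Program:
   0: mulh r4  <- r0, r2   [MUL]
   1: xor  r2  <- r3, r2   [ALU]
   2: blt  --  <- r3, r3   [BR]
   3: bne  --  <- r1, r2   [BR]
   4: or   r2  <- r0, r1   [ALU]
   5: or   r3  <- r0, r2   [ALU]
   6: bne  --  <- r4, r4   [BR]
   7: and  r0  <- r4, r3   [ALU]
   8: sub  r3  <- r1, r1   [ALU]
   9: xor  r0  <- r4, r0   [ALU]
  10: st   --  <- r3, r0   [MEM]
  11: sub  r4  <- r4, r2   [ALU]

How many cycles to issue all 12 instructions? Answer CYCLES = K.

CYCLES = 7

t=0 i0&i1:mulh xor ; pair
t=1 i2:blt ; no-port BR/BR
t=2 i3&i4:bne or ; pair
t=3 i5&i6:or bne ; pair
t=4 i7&i8:and sub ; pair
t=5 i9:xor ; RAW r0
t=6 i10&i11:st sub ; pair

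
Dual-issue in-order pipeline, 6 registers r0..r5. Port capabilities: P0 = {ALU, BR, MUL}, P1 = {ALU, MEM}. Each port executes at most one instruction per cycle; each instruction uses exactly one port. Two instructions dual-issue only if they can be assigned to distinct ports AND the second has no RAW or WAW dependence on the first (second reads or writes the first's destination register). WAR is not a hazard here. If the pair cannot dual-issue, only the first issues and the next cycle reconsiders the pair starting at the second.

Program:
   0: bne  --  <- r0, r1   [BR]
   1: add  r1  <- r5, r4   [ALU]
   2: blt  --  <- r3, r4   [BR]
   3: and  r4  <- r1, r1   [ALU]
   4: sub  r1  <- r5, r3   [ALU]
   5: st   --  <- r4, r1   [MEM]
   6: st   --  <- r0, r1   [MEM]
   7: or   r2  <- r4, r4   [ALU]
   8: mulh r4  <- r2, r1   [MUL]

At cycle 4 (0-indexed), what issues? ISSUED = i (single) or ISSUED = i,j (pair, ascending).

[0] i0,i1  bne+add  -- 2-wide
[1] i2,i3  blt+and  -- 2-wide
[2] i4  sub  -- RAW r1
[3] i5  st  -- no-port MEM/MEM
[4] i6,i7  st+or  -- 2-wide
[5] i8  mulh  -- tail

ISSUED = 6,7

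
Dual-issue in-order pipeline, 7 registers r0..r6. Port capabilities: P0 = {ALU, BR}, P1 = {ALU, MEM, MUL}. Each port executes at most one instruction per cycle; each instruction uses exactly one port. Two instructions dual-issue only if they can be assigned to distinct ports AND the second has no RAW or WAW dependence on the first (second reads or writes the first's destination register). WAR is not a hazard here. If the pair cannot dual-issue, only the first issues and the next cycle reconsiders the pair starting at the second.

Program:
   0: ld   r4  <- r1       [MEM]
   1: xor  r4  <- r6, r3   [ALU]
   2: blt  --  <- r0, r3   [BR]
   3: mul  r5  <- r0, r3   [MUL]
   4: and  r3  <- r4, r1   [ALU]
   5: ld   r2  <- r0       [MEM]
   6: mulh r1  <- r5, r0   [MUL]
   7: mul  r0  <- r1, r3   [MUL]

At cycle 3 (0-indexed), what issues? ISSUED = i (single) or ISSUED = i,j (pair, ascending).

[0] i0  ld.MEM  -- WAW r4
[1] i1&i2  xor.ALU+blt.BR  -- pair
[2] i3&i4  mul.MUL+and.ALU  -- pair
[3] i5  ld.MEM  -- no-port MEM/MUL
[4] i6  mulh.MUL  -- no-port MUL/MUL
[5] i7  mul.MUL  -- tail

ISSUED = 5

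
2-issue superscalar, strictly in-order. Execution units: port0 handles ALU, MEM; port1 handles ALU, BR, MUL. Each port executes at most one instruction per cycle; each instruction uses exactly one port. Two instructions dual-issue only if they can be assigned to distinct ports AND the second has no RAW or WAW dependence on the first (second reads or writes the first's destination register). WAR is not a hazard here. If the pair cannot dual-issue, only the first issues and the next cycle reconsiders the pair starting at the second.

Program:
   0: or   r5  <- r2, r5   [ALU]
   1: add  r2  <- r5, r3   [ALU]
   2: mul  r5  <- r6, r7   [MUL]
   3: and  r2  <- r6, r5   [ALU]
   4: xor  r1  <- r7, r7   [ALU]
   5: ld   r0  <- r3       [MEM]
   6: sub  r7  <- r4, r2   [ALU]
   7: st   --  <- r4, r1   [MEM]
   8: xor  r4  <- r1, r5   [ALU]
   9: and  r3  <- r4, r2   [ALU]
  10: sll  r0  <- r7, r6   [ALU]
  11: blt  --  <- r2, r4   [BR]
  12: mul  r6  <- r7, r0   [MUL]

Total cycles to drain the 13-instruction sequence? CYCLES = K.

CYCLES = 8

t=0 i0:or.ALU ; RAW r5
t=1 i1,i2:add.ALU+mul.MUL ; dual
t=2 i3,i4:and.ALU+xor.ALU ; dual
t=3 i5,i6:ld.MEM+sub.ALU ; dual
t=4 i7,i8:st.MEM+xor.ALU ; dual
t=5 i9,i10:and.ALU+sll.ALU ; dual
t=6 i11:blt.BR ; no-port BR/MUL
t=7 i12:mul.MUL ; tail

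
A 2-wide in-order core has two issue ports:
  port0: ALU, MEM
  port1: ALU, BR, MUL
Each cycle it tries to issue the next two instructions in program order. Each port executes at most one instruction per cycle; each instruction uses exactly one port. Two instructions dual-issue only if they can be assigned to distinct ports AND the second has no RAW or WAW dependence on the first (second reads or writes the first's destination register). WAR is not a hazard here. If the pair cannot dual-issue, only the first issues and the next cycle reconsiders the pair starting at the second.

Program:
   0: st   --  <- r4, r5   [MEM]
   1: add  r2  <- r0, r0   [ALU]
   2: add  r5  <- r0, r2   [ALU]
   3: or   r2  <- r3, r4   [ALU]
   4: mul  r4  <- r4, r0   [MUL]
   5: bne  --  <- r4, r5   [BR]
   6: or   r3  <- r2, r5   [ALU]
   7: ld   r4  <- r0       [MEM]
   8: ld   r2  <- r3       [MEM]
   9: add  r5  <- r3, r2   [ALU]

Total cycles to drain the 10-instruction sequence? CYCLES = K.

CYCLES = 7

t=0 i0/i1:st/add ; pair
t=1 i2/i3:add/or ; pair
t=2 i4:mul ; no-port MUL/BR
t=3 i5/i6:bne/or ; pair
t=4 i7:ld ; no-port MEM/MEM
t=5 i8:ld ; RAW r2
t=6 i9:add ; tail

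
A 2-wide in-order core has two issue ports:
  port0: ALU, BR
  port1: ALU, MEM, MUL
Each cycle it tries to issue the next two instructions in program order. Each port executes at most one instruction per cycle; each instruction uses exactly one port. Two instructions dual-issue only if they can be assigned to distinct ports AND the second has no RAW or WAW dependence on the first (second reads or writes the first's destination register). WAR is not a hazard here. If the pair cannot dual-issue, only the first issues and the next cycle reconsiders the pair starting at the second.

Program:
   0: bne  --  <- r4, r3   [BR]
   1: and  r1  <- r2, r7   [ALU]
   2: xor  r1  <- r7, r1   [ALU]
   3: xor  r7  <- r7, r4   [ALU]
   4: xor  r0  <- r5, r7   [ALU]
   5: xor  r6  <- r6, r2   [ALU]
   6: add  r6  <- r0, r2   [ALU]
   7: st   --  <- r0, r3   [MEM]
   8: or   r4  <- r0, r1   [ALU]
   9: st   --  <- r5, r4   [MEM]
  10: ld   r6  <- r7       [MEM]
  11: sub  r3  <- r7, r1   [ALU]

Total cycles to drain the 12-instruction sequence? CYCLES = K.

CYCLES = 7

0. bne;and @i0&i1  | 2-wide
1. xor;xor @i2&i3  | 2-wide
2. xor;xor @i4&i5  | 2-wide
3. add;st @i6&i7  | 2-wide
4. or @i8  | RAW r4
5. st @i9  | no-port MEM/MEM
6. ld;sub @i10&i11  | 2-wide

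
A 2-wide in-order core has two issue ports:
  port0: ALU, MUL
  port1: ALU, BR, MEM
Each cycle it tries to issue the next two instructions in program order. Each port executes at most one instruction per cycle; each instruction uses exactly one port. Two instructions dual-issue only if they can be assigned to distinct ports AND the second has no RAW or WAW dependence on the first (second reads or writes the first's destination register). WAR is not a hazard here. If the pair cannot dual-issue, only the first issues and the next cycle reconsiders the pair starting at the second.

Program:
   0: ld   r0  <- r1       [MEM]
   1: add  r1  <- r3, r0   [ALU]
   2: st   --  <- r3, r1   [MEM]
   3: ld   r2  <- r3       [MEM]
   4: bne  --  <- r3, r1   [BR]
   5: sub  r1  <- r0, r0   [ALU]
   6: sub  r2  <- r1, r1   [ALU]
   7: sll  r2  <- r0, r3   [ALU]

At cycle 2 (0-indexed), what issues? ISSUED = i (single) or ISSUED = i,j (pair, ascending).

0. ld.MEM @i0  | RAW r0
1. add.ALU @i1  | RAW r1
2. st.MEM @i2  | no-port MEM/MEM
3. ld.MEM @i3  | no-port MEM/BR
4. bne.BR/sub.ALU @i4+i5  | 2-wide
5. sub.ALU @i6  | WAW r2
6. sll.ALU @i7  | tail

ISSUED = 2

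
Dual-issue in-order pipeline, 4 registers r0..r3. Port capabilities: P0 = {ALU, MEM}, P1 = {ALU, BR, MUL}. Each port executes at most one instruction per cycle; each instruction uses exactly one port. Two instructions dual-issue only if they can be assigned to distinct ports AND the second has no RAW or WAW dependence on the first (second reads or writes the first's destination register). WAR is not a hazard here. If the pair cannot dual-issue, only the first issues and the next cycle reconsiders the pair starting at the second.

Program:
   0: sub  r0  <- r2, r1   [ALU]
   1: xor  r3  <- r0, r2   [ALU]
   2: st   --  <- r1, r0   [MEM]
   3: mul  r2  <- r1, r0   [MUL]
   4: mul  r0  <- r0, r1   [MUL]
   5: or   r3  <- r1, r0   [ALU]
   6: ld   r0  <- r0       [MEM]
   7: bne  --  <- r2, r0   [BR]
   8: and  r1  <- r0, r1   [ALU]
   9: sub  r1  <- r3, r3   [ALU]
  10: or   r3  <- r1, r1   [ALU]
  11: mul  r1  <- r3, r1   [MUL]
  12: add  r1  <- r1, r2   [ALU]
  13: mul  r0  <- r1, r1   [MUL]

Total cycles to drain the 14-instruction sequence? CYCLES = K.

  cy0 -> i0 (sub) RAW r0
  cy1 -> i1&i2 (xor+st) 2-wide
  cy2 -> i3 (mul) no-port MUL/MUL
  cy3 -> i4 (mul) RAW r0
  cy4 -> i5&i6 (or+ld) 2-wide
  cy5 -> i7&i8 (bne+and) 2-wide
  cy6 -> i9 (sub) RAW r1
  cy7 -> i10 (or) RAW r3
  cy8 -> i11 (mul) RAW+WAW r1
  cy9 -> i12 (add) RAW r1
  cy10 -> i13 (mul) tail

CYCLES = 11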